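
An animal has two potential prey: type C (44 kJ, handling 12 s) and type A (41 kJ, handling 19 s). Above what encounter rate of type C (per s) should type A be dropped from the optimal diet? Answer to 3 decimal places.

At the threshold, the rate on type C alone equals the profitability of type A: λ·44/(1 + λ·12) = 41/19 = 2.158.
Rearranging, λ(44 − 2.158×12) = 2.158, so λ = 2.158/18.11 = 0.1192 per s.

0.119 per s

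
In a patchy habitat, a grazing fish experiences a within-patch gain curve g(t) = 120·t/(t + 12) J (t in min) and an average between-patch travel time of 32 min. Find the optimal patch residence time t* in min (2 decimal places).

19.60 min

Optimal t* satisfies g'(t*) = g(t*)/(T + t*).
g'(t) = 120·12/(t + 12)². Setting 120·12/(t+12)² = 120t/[(t+12)(32+t)] gives 12(32+t) = t(t+12), so t² = 12×32 = 384.
t* = √384 = 19.6 min.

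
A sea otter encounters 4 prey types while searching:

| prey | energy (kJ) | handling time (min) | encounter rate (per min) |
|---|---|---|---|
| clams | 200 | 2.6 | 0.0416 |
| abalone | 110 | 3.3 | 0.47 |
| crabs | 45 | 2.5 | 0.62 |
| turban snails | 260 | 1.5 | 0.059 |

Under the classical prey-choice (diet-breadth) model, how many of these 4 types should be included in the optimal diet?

Profitabilities (E/h, kJ/min): turban snails 173, clams 76.9, abalone 33.3, crabs 18. Add prey in this order while the next type's profitability exceeds the intake rate on those already taken.
Rate on top 1: 14.09. clams: 76.9 > 14.09 → include.
Rate on top 2: 19.77. abalone: 33.3 > 19.77 → include.
Rate on top 3: 27.43. crabs: 18 < 27.43 → exclude; stop.
Optimal diet: turban snails, clams, abalone — 3 of 4 types.

3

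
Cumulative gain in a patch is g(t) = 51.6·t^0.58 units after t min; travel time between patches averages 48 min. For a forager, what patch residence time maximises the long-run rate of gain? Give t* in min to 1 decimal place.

Optimal t* satisfies g'(t*) = g(t*)/(T + t*).
g'(t) = 0.58·51.6·t^-0.42. Setting 0.58·51.6·t^-0.42 = 51.6·t^0.58/(48+t) gives 0.58(48+t) = t, so 0.42·t = 0.58×48.
t* = 0.58×48/0.42 = 66.29 min.

66.3 min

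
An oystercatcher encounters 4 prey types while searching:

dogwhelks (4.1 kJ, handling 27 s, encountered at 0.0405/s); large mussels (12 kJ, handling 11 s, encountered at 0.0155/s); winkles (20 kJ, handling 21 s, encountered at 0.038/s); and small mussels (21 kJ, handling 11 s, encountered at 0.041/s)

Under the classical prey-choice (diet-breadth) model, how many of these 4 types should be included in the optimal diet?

3

Rank by E/h (kJ/s): small mussels 1.91, large mussels 1.09, winkles 0.952, dogwhelks 0.152. Include each in turn until the next type's E/h falls below the running intake rate.
Rate on top 1: 0.5934. large mussels: 1.09 > 0.5934 → include.
Rate on top 2: 0.6457. winkles: 0.952 > 0.6457 → include.
Rate on top 3: 0.7468. dogwhelks: 0.152 < 0.7468 → exclude; stop.
Optimal diet: small mussels, large mussels, winkles — 3 of 4 types.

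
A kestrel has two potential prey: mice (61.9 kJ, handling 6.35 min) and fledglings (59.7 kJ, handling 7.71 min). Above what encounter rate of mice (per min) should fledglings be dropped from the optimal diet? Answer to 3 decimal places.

At the threshold, the rate on mice alone equals the profitability of fledglings: λ·61.9/(1 + λ·6.35) = 59.7/7.71 = 7.743.
Rearranging, λ(61.9 − 7.743×6.35) = 7.743, so λ = 7.743/12.73 = 0.6082 per min.

0.608 per min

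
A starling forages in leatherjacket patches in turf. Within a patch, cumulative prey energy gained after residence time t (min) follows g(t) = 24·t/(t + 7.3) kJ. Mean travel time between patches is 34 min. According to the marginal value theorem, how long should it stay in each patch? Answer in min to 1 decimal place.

15.8 min

By the marginal value theorem, leave when the instantaneous gain rate g'(t) equals the habitat-wide average g(t)/(T + t).
g'(t) = 24·7.3/(t + 7.3)². Setting 24·7.3/(t+7.3)² = 24t/[(t+7.3)(34+t)] gives 7.3(34+t) = t(t+7.3), so t² = 7.3×34 = 248.2.
t* = √248.2 = 15.75 min.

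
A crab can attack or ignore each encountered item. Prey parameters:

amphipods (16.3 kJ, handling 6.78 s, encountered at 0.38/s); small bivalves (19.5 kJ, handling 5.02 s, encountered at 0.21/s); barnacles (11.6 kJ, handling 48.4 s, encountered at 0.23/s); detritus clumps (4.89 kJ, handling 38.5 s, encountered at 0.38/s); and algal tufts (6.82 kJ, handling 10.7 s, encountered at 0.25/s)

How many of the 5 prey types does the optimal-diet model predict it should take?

Rank by E/h (kJ/s): small bivalves 3.88, amphipods 2.4, algal tufts 0.637, barnacles 0.24, detritus clumps 0.127. Include each in turn until the next type's E/h falls below the running intake rate.
Rate on top 1: 1.993. amphipods: 2.4 > 1.993 → include.
Rate on top 2: 2.222. algal tufts: 0.637 < 2.222 → exclude; stop.
Optimal diet: small bivalves, amphipods — 2 of 5 types.

2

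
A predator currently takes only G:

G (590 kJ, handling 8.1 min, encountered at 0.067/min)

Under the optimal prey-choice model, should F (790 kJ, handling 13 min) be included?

Yes

Intake rate on the current diet: R = (0.067×590) / (1 + 0.067×8.1) = 39.53/1.543 = 25.62 kJ/min.
Profitability of F: 790/13 = 60.77 kJ/min.
60.77 > 25.62, so adding F raises the average — include it.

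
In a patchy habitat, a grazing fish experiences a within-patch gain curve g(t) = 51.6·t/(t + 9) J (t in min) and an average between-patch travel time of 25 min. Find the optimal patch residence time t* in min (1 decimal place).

Maximise g(t)/(T+t): set derivative to zero → g'(t)(T+t) = g(t).
g'(t) = 51.6·9/(t + 9)². Setting 51.6·9/(t+9)² = 51.6t/[(t+9)(25+t)] gives 9(25+t) = t(t+9), so t² = 9×25 = 225.
t* = √225 = 15 min.

15.0 min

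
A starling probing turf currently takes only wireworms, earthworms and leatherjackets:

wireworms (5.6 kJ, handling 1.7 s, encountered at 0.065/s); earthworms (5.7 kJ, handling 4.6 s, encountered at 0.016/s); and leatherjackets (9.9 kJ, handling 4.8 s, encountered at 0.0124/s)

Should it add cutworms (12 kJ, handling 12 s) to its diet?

Current rate: (0.065×5.6 + 0.016×5.7 + 0.0124×9.9)/(1 + 0.065×1.7 + 0.016×4.6 + 0.0124×4.8) = 0.4647 kJ/s.
Profitability of cutworms: 12/12 = 1 kJ/s.
1 > 0.4647, so adding cutworms raises the average — include it.

Yes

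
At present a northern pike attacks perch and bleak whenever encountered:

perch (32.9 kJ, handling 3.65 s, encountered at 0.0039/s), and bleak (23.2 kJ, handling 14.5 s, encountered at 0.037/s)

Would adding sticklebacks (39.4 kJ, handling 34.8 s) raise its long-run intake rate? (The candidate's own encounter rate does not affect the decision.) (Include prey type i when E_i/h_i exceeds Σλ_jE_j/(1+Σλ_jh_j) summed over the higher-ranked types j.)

Current rate: (0.0039×32.9 + 0.037×23.2)/(1 + 0.0039×3.65 + 0.037×14.5) = 0.6363 kJ/s.
sticklebacks: E/h = 39.4/34.8 = 1.132 kJ/s.
Since 1.132 > R, including sticklebacks increases the long-run rate.

Yes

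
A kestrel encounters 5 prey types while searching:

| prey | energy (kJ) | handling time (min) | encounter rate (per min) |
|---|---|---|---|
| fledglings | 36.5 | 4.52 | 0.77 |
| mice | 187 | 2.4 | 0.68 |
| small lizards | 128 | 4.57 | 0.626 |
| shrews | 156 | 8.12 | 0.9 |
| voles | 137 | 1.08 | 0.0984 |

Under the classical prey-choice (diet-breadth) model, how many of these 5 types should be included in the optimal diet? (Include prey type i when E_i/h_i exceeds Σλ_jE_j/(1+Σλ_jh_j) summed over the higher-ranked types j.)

E/h in descending order: voles 127, mice 77.9, small lizards 28, shrews 19.2, fledglings 8.08 kJ/min. The optimal diet is the largest prefix of this list for which every included type satisfies E_i/h_i > R on the types above it.
Rate on top 1: 12.19. mice: 77.9 > 12.19 → include.
Rate on top 2: 51.36. small lizards: 28 < 51.36 → exclude; stop.
Optimal diet: voles, mice — 2 of 5 types.

2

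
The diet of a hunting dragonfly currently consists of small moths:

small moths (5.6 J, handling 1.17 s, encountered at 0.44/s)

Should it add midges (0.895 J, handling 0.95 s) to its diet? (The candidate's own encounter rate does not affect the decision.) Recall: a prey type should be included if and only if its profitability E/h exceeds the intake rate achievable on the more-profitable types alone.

No

On small moths alone, R = ΣλE/(1+Σλh) = 2.464/1.515 = 1.627 J/s.
midges: E/h = 0.895/0.95 = 0.9421 J/s.
Since 0.9421 < R, time spent handling midges is better spent searching.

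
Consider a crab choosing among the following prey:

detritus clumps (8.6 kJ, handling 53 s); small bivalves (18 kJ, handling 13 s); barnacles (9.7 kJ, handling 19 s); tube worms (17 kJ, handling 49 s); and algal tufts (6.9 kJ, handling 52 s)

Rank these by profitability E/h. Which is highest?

small bivalves

In descending order of E/h:
small bivalves: 18/13 = 1.38 kJ/s
barnacles: 9.7/19 = 0.511 kJ/s
tube worms: 17/49 = 0.347 kJ/s
detritus clumps: 8.6/53 = 0.162 kJ/s
algal tufts: 6.9/52 = 0.133 kJ/s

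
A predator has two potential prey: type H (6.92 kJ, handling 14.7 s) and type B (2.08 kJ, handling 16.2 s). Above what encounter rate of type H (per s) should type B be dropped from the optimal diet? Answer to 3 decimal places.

0.026 per s

The zero-one rule: include type B iff E₂/h₂ > λE₁/(1+λh₁). Equality gives the switch point.
λE₁h₂ = E₂ + λE₂h₁ ⇒ λ = E₂/(E₁h₂ − E₂h₁) = 2.08/(112.1 − 30.58) = 0.02551 per s.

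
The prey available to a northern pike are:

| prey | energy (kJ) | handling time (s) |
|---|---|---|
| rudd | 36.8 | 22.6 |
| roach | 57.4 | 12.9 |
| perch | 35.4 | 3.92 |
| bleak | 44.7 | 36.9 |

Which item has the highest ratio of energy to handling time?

perch

In descending order of E/h:
perch: 35.4/3.92 = 9.03 kJ/s
roach: 57.4/12.9 = 4.45 kJ/s
rudd: 36.8/22.6 = 1.63 kJ/s
bleak: 44.7/36.9 = 1.21 kJ/s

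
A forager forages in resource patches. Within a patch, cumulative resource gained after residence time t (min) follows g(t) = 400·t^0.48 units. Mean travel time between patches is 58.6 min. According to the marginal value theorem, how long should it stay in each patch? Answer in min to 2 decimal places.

54.09 min

Optimal t* satisfies g'(t*) = g(t*)/(T + t*).
g'(t) = 0.48·400·t^-0.52. Setting 0.48·400·t^-0.52 = 400·t^0.48/(58.6+t) gives 0.48(58.6+t) = t, so 0.52·t = 0.48×58.6.
t* = 0.48×58.6/0.52 = 54.09 min.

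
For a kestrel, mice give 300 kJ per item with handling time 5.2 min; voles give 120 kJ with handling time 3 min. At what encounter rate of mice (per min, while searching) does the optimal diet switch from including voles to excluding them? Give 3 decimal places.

At the threshold, the rate on mice alone equals the profitability of voles: λ·300/(1 + λ·5.2) = 120/3 = 40.
Rearranging, λ(300 − 40×5.2) = 40, so λ = 40/92 = 0.4348 per min.

0.435 per min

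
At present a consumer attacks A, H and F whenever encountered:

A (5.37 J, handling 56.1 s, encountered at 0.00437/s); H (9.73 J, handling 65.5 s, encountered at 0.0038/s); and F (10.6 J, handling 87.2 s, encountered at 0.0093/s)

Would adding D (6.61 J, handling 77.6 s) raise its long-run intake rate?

Current rate: (0.00437×5.37 + 0.0038×9.73 + 0.0093×10.6)/(1 + 0.00437×56.1 + 0.0038×65.5 + 0.0093×87.2) = 0.06899 J/s.
D: E/h = 6.61/77.6 = 0.08518 J/s.
Since 0.08518 > R, including D increases the long-run rate.

Yes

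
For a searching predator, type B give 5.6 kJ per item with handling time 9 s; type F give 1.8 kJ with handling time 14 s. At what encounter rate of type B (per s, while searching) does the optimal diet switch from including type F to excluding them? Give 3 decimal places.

0.029 per s

At the threshold, the rate on type B alone equals the profitability of type F: λ·5.6/(1 + λ·9) = 1.8/14 = 0.1286.
Rearranging, λ(5.6 − 0.1286×9) = 0.1286, so λ = 0.1286/4.443 = 0.02894 per s.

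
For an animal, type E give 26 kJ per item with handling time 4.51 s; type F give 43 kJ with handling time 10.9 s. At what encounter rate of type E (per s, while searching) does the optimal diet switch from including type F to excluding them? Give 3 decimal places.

Drop type F once their profitability E₂/h₂ falls below the rate achievable on type E alone: E₂/h₂ = λE₁/(1 + λh₁).
Solve for λ: λE₁h₂ = E₂(1 + λh₁) → λ(E₁h₂ − E₂h₁) = E₂ → λ = E₂/(E₁h₂ − E₂h₁).
λ = 43/(26×10.9 − 43×4.51) = 43/89.47 = 0.4806 per s.

0.481 per s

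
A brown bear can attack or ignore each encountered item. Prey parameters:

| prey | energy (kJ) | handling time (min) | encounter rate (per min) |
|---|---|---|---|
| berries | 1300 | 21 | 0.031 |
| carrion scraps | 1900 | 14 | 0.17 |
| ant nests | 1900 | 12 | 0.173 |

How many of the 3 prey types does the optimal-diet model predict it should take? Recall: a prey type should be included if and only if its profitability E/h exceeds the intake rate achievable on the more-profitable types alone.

E/h in descending order: ant nests 158, carrion scraps 136, berries 61.9 kJ/min. The optimal diet is the largest prefix of this list for which every included type satisfies E_i/h_i > R on the types above it.
Rate on top 1: 106.9. carrion scraps: 136 > 106.9 → include.
Rate on top 2: 119.4. berries: 61.9 < 119.4 → exclude; stop.
Optimal diet: ant nests, carrion scraps — 2 of 3 types.

2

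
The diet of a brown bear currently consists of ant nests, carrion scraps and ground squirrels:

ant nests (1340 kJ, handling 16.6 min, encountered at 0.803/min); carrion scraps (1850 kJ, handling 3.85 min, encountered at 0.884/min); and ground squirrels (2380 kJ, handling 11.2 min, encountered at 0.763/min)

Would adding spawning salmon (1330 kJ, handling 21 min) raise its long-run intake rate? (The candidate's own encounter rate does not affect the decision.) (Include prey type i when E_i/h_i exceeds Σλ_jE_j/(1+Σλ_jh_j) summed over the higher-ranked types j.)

On ant nests, carrion scraps and ground squirrels alone, R = ΣλE/(1+Σλh) = 4527/26.28 = 172.3 kJ/min.
Profitability of spawning salmon: 1330/21 = 63.33 kJ/min.
Since 63.33 < R, time spent handling spawning salmon is better spent searching.

No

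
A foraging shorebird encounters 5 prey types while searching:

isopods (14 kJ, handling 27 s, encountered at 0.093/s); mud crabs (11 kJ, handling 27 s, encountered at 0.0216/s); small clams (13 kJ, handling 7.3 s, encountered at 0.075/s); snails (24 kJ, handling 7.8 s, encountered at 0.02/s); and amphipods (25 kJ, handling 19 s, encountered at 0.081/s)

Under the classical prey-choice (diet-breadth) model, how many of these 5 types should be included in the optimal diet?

Profitabilities (E/h, kJ/s): snails 3.08, small clams 1.78, amphipods 1.32, isopods 0.519, mud crabs 0.407. Add prey in this order while the next type's profitability exceeds the intake rate on those already taken.
Rate on top 1: 0.4152. small clams: 1.78 > 0.4152 → include.
Rate on top 2: 0.8541. amphipods: 1.32 > 0.8541 → include.
Rate on top 3: 1.073. isopods: 0.519 < 1.073 → exclude; stop.
Optimal diet: snails, small clams, amphipods — 3 of 5 types.

3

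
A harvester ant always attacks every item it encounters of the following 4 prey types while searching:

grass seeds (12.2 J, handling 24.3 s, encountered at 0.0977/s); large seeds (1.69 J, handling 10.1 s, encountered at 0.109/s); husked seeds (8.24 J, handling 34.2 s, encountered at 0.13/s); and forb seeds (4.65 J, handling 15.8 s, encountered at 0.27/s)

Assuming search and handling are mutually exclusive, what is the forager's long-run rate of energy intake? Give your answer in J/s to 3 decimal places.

R = Σλ_iE_i / (1 + Σλ_ih_i)
Numerator: 0.0977×12.2 + 0.109×1.69 + 0.13×8.24 + 0.27×4.65 = 3.703
Denominator: 1 + 0.0977×24.3 + 0.109×10.1 + 0.13×34.2 + 0.27×15.8 = 13.19
R = 3.703/13.19 = 0.2808 J/s

0.281 J/s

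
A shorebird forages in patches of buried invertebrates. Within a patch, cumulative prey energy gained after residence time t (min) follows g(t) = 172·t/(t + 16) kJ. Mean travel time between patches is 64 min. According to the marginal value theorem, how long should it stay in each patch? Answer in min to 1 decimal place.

Optimal t* satisfies g'(t*) = g(t*)/(T + t*).
g'(t) = 172·16/(t + 16)². Setting 172·16/(t+16)² = 172t/[(t+16)(64+t)] gives 16(64+t) = t(t+16), so t² = 16×64 = 1024.
t* = √1024 = 32 min.

32.0 min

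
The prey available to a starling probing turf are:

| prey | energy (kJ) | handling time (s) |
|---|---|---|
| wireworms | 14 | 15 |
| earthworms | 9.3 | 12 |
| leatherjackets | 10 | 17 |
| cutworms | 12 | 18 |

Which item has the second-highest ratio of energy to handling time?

earthworms

In descending order of E/h:
wireworms: 14/15 = 0.933 kJ/s
earthworms: 9.3/12 = 0.775 kJ/s
cutworms: 12/18 = 0.667 kJ/s
leatherjackets: 10/17 = 0.588 kJ/s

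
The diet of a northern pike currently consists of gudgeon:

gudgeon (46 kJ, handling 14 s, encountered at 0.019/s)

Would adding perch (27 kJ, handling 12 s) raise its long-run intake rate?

Yes

Intake rate on the current diet: R = (0.019×46) / (1 + 0.019×14) = 0.874/1.266 = 0.6904 kJ/s.
Profitability of perch: 27/12 = 2.25 kJ/s.
2.25 > 0.6904, so adding perch raises the average — include it.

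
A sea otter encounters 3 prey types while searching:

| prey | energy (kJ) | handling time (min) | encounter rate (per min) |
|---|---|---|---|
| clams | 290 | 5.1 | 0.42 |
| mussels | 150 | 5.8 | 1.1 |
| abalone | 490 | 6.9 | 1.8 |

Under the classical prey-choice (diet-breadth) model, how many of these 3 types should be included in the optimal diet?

Profitabilities (E/h, kJ/min): abalone 71, clams 56.9, mussels 25.9. Add prey in this order while the next type's profitability exceeds the intake rate on those already taken.
Rate on top 1: 65.72. clams: 56.9 < 65.72 → exclude; stop.
Optimal diet: abalone — 1 of 3 types.

1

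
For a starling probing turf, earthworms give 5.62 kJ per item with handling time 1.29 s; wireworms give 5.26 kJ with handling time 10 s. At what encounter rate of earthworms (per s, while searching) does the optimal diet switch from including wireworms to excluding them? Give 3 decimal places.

0.106 per s

Drop wireworms once their profitability E₂/h₂ falls below the rate achievable on earthworms alone: E₂/h₂ = λE₁/(1 + λh₁).
Solve for λ: λE₁h₂ = E₂(1 + λh₁) → λ(E₁h₂ − E₂h₁) = E₂ → λ = E₂/(E₁h₂ − E₂h₁).
λ = 5.26/(5.62×10 − 5.26×1.29) = 5.26/49.41 = 0.1064 per s.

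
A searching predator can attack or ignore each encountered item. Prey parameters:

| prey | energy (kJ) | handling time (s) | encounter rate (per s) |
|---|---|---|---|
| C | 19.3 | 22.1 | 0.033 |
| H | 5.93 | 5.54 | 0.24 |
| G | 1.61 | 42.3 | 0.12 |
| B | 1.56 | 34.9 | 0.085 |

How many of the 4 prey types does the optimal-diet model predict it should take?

2

E/h in descending order: H 1.07, C 0.873, B 0.0447, G 0.0381 kJ/s. The optimal diet is the largest prefix of this list for which every included type satisfies E_i/h_i > R on the types above it.
Rate on top 1: 0.6109. C: 0.873 > 0.6109 → include.
Rate on top 2: 0.6735. B: 0.0447 < 0.6735 → exclude; stop.
Optimal diet: H, C — 2 of 4 types.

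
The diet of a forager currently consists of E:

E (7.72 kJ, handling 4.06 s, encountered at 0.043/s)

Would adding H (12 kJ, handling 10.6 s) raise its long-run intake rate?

On E alone, R = ΣλE/(1+Σλh) = 0.332/1.175 = 0.2826 kJ/s.
Profitability of H: 12/10.6 = 1.132 kJ/s.
1.132 > 0.2826, so adding H raises the average — include it.

Yes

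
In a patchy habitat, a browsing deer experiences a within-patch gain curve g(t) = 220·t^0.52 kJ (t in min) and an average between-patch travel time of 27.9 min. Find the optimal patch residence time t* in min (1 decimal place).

Optimal t* satisfies g'(t*) = g(t*)/(T + t*).
g'(t) = 0.52·220·t^-0.48. Setting 0.52·220·t^-0.48 = 220·t^0.52/(27.9+t) gives 0.52(27.9+t) = t, so 0.48·t = 0.52×27.9.
t* = 0.52×27.9/0.48 = 30.22 min.

30.2 min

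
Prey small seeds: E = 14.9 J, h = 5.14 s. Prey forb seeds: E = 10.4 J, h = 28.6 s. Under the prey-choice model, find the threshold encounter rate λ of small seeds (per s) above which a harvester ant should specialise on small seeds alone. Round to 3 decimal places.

At the threshold, the rate on small seeds alone equals the profitability of forb seeds: λ·14.9/(1 + λ·5.14) = 10.4/28.6 = 0.3636.
Rearranging, λ(14.9 − 0.3636×5.14) = 0.3636, so λ = 0.3636/13.03 = 0.02791 per s.

0.028 per s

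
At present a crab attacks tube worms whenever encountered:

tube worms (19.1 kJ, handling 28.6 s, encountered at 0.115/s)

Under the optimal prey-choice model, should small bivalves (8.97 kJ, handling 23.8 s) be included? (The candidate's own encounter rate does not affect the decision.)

Intake rate on the current diet: R = (0.115×19.1) / (1 + 0.115×28.6) = 2.197/4.289 = 0.5121 kJ/s.
small bivalves: E/h = 8.97/23.8 = 0.3769 kJ/s.
0.3769 < 0.5121, so adding small bivalves would lower the average — exclude it.

No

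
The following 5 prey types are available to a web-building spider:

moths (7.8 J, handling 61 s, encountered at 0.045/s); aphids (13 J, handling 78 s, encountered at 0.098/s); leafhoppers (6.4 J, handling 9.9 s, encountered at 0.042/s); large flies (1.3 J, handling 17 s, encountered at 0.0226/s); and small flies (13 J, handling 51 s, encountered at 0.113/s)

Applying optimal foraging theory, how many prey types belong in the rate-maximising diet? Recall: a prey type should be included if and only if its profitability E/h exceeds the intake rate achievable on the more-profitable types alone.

Profitabilities (E/h, J/s): leafhoppers 0.646, small flies 0.255, aphids 0.167, moths 0.128, large flies 0.0765. Add prey in this order while the next type's profitability exceeds the intake rate on those already taken.
Rate on top 1: 0.1899. small flies: 0.255 > 0.1899 → include.
Rate on top 2: 0.2421. aphids: 0.167 < 0.2421 → exclude; stop.
Optimal diet: leafhoppers, small flies — 2 of 5 types.

2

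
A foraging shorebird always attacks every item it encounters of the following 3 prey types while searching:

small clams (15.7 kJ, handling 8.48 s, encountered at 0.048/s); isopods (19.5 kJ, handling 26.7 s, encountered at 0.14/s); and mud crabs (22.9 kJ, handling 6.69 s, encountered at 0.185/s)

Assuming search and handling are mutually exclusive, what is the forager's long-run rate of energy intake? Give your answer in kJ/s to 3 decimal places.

1.210 kJ/s

Energy encountered per unit search time: 0.048×15.7 + 0.14×19.5 + 0.185×22.9 = 7.72 kJ/s.
Handling time per unit search time: 0.048×8.48 + 0.14×26.7 + 0.185×6.69 = 5.383.
Rate = 7.72/(1 + 5.383) = 1.21 kJ/s.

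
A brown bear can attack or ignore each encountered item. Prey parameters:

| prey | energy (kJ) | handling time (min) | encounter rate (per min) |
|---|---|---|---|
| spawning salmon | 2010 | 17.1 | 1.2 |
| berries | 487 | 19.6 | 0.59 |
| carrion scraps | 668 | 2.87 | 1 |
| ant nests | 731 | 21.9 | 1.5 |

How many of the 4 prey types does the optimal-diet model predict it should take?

1

E/h in descending order: carrion scraps 233, spawning salmon 118, ant nests 33.4, berries 24.8 kJ/min. The optimal diet is the largest prefix of this list for which every included type satisfies E_i/h_i > R on the types above it.
Rate on top 1: 172.6. spawning salmon: 118 < 172.6 → exclude; stop.
Optimal diet: carrion scraps — 1 of 4 types.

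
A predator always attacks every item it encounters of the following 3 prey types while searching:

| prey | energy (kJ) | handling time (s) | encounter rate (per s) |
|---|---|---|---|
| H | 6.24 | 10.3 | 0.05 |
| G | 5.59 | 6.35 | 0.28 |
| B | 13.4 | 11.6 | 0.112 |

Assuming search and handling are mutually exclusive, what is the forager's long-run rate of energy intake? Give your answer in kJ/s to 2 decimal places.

0.74 kJ/s

R = Σλ_iE_i / (1 + Σλ_ih_i)
Numerator: 0.05×6.24 + 0.28×5.59 + 0.112×13.4 = 3.378
Denominator: 1 + 0.05×10.3 + 0.28×6.35 + 0.112×11.6 = 4.592
R = 3.378/4.592 = 0.7356 kJ/s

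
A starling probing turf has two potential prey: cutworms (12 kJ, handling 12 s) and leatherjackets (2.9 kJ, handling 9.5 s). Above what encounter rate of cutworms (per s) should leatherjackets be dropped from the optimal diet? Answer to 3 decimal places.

0.037 per s

The zero-one rule: include leatherjackets iff E₂/h₂ > λE₁/(1+λh₁). Equality gives the switch point.
λE₁h₂ = E₂ + λE₂h₁ ⇒ λ = E₂/(E₁h₂ − E₂h₁) = 2.9/(114 − 34.8) = 0.03662 per s.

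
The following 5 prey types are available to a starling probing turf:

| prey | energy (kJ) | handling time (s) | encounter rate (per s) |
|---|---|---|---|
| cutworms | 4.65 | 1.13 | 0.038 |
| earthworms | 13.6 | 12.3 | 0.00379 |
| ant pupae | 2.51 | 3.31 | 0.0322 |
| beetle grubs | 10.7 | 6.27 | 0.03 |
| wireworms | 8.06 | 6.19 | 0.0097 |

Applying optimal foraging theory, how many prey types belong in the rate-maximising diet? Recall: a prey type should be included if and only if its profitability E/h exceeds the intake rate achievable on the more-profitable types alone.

5

E/h in descending order: cutworms 4.12, beetle grubs 1.71, wireworms 1.3, earthworms 1.11, ant pupae 0.758 kJ/s. The optimal diet is the largest prefix of this list for which every included type satisfies E_i/h_i > R on the types above it.
Rate on top 1: 0.1694. beetle grubs: 1.71 > 0.1694 → include.
Rate on top 2: 0.4043. wireworms: 1.3 > 0.4043 → include.
Rate on top 3: 0.446. earthworms: 1.11 > 0.446 → include.
Rate on top 4: 0.469. ant pupae: 0.758 > 0.469 → include.
Optimal diet: cutworms, beetle grubs, wireworms, earthworms, ant pupae — 5 of 5 types.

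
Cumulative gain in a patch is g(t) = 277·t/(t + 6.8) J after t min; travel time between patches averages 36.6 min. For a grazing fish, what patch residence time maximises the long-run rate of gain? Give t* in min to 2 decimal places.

By the marginal value theorem, leave when the instantaneous gain rate g'(t) equals the habitat-wide average g(t)/(T + t).
g'(t) = 277·6.8/(t + 6.8)². Setting 277·6.8/(t+6.8)² = 277t/[(t+6.8)(36.6+t)] gives 6.8(36.6+t) = t(t+6.8), so t² = 6.8×36.6 = 248.9.
t* = √248.9 = 15.78 min.

15.78 min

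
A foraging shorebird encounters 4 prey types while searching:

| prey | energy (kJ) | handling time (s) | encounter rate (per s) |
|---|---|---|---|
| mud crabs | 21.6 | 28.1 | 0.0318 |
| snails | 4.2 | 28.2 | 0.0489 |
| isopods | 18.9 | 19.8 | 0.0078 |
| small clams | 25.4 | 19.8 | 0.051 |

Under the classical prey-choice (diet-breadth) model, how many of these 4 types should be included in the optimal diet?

Profitabilities (E/h, kJ/s): small clams 1.28, isopods 0.955, mud crabs 0.769, snails 0.149. Add prey in this order while the next type's profitability exceeds the intake rate on those already taken.
Rate on top 1: 0.6445. isopods: 0.955 > 0.6445 → include.
Rate on top 2: 0.6667. mud crabs: 0.769 > 0.6667 → include.
Rate on top 3: 0.6965. snails: 0.149 < 0.6965 → exclude; stop.
Optimal diet: small clams, isopods, mud crabs — 3 of 4 types.

3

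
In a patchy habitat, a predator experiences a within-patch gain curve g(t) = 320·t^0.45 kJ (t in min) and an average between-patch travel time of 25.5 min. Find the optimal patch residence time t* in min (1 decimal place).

Maximise g(t)/(T+t): set derivative to zero → g'(t)(T+t) = g(t).
g'(t) = 0.45·320·t^-0.55. Setting 0.45·320·t^-0.55 = 320·t^0.45/(25.5+t) gives 0.45(25.5+t) = t, so 0.55·t = 0.45×25.5.
t* = 0.45×25.5/0.55 = 20.86 min.

20.9 min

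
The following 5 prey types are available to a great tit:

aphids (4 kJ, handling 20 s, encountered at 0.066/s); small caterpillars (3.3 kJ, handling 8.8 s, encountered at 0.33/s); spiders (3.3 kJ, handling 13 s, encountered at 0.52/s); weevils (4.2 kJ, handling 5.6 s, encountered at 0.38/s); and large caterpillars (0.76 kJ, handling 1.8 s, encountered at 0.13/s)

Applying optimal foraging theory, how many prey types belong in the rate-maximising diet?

Rank by E/h (kJ/s): weevils 0.75, large caterpillars 0.422, small caterpillars 0.375, spiders 0.254, aphids 0.2. Include each in turn until the next type's E/h falls below the running intake rate.
Rate on top 1: 0.5102. large caterpillars: 0.422 < 0.5102 → exclude; stop.
Optimal diet: weevils — 1 of 5 types.

1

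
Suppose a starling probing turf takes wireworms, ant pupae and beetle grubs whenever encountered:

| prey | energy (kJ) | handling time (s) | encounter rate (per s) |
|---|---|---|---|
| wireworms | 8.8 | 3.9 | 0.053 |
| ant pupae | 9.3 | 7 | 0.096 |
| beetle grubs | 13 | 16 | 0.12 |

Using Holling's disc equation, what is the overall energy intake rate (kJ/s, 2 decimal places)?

R = (0.053×8.8 + 0.096×9.3 + 0.12×13) / (1 + 0.053×3.9 + 0.096×7 + 0.12×16) = 2.919/3.799 = 0.7685 kJ/s.

0.77 kJ/s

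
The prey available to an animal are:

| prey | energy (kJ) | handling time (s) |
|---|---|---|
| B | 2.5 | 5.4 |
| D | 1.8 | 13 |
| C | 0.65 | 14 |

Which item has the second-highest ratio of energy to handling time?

In descending order of E/h:
B: 2.5/5.4 = 0.463 kJ/s
D: 1.8/13 = 0.138 kJ/s
C: 0.65/14 = 0.0464 kJ/s

D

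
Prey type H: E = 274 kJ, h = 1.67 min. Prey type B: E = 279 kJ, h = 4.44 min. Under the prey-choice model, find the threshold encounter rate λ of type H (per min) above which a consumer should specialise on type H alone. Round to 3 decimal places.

At the threshold, the rate on type H alone equals the profitability of type B: λ·274/(1 + λ·1.67) = 279/4.44 = 62.84.
Rearranging, λ(274 − 62.84×1.67) = 62.84, so λ = 62.84/169.1 = 0.3717 per min.

0.372 per min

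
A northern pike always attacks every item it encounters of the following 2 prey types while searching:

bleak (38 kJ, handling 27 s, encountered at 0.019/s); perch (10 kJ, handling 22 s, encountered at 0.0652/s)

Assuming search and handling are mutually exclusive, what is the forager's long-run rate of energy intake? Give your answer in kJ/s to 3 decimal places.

R = Σλ_iE_i / (1 + Σλ_ih_i)
Numerator: 0.019×38 + 0.0652×10 = 1.374
Denominator: 1 + 0.019×27 + 0.0652×22 = 2.947
R = 1.374/2.947 = 0.4662 kJ/s

0.466 kJ/s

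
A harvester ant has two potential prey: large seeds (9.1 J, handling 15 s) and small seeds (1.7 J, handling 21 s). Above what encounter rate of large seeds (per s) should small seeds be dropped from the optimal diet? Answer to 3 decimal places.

0.010 per s

At the threshold, the rate on large seeds alone equals the profitability of small seeds: λ·9.1/(1 + λ·15) = 1.7/21 = 0.08095.
Rearranging, λ(9.1 − 0.08095×15) = 0.08095, so λ = 0.08095/7.886 = 0.01027 per s.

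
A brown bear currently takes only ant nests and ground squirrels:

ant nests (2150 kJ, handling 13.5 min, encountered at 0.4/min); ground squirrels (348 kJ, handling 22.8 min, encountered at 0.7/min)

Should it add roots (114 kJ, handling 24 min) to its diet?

Current rate: (0.4×2150 + 0.7×348)/(1 + 0.4×13.5 + 0.7×22.8) = 49.36 kJ/min.
roots: E/h = 114/24 = 4.75 kJ/min.
Since 4.75 < R, time spent handling roots is better spent searching.

No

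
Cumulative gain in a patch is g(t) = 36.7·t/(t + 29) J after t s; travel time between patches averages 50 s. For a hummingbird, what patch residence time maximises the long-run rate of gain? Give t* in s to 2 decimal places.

38.08 s

Optimal t* satisfies g'(t*) = g(t*)/(T + t*).
g'(t) = 36.7·29/(t + 29)². Setting 36.7·29/(t+29)² = 36.7t/[(t+29)(50+t)] gives 29(50+t) = t(t+29), so t² = 29×50 = 1450.
t* = √1450 = 38.08 s.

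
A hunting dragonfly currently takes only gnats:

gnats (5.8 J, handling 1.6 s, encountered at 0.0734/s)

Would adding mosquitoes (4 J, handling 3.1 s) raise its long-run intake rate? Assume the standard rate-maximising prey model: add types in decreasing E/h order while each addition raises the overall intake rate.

Current rate: (0.0734×5.8)/(1 + 0.0734×1.6) = 0.381 J/s.
Profitability of mosquitoes: 4/3.1 = 1.29 J/s.
1.29 > 0.381, so adding mosquitoes raises the average — include it.

Yes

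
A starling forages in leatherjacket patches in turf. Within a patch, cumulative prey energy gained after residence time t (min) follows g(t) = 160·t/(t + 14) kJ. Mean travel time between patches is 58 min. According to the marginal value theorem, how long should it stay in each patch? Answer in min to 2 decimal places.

28.50 min

Maximise g(t)/(T+t): set derivative to zero → g'(t)(T+t) = g(t).
g'(t) = 160·14/(t + 14)². Setting 160·14/(t+14)² = 160t/[(t+14)(58+t)] gives 14(58+t) = t(t+14), so t² = 14×58 = 812.
t* = √812 = 28.5 min.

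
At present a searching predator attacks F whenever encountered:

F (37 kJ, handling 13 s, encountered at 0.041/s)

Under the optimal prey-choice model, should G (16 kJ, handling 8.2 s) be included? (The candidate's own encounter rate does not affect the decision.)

Current rate: (0.041×37)/(1 + 0.041×13) = 0.9896 kJ/s.
G: E/h = 16/8.2 = 1.951 kJ/s.
Since 1.951 > R, including G increases the long-run rate.

Yes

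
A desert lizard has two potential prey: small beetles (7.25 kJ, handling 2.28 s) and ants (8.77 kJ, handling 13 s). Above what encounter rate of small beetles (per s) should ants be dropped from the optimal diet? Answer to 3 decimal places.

At the threshold, the rate on small beetles alone equals the profitability of ants: λ·7.25/(1 + λ·2.28) = 8.77/13 = 0.6746.
Rearranging, λ(7.25 − 0.6746×2.28) = 0.6746, so λ = 0.6746/5.712 = 0.1181 per s.

0.118 per s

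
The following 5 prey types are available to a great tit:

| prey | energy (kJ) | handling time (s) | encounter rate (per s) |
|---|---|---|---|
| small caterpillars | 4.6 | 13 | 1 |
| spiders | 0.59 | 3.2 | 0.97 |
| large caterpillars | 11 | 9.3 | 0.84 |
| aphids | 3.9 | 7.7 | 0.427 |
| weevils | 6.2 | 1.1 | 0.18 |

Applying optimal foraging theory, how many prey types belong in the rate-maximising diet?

E/h in descending order: weevils 5.64, large caterpillars 1.18, aphids 0.506, small caterpillars 0.354, spiders 0.184 kJ/s. The optimal diet is the largest prefix of this list for which every included type satisfies E_i/h_i > R on the types above it.
Rate on top 1: 0.9316. large caterpillars: 1.18 > 0.9316 → include.
Rate on top 2: 1.149. aphids: 0.506 < 1.149 → exclude; stop.
Optimal diet: weevils, large caterpillars — 2 of 5 types.

2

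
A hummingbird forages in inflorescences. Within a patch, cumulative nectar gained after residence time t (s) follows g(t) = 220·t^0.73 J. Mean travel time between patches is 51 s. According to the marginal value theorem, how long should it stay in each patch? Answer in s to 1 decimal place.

Maximise g(t)/(T+t): set derivative to zero → g'(t)(T+t) = g(t).
g'(t) = 0.73·220·t^-0.27. Setting 0.73·220·t^-0.27 = 220·t^0.73/(51+t) gives 0.73(51+t) = t, so 0.27·t = 0.73×51.
t* = 0.73×51/0.27 = 137.9 s.

137.9 s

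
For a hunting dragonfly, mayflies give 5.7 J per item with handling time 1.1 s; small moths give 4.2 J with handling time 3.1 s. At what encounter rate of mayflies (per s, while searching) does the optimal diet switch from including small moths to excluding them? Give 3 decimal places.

The zero-one rule: include small moths iff E₂/h₂ > λE₁/(1+λh₁). Equality gives the switch point.
λE₁h₂ = E₂ + λE₂h₁ ⇒ λ = E₂/(E₁h₂ − E₂h₁) = 4.2/(17.67 − 4.62) = 0.3218 per s.

0.322 per s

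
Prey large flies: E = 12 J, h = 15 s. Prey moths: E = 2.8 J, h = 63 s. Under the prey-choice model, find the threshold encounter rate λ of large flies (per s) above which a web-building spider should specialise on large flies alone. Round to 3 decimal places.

0.004 per s

Drop moths once their profitability E₂/h₂ falls below the rate achievable on large flies alone: E₂/h₂ = λE₁/(1 + λh₁).
Solve for λ: λE₁h₂ = E₂(1 + λh₁) → λ(E₁h₂ − E₂h₁) = E₂ → λ = E₂/(E₁h₂ − E₂h₁).
λ = 2.8/(12×63 − 2.8×15) = 2.8/714 = 0.003922 per s.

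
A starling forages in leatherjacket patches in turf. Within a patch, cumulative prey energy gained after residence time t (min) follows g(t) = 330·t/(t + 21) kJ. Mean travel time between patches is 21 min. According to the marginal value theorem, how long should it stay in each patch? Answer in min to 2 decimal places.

21.00 min

Maximise g(t)/(T+t): set derivative to zero → g'(t)(T+t) = g(t).
g'(t) = 330·21/(t + 21)². Setting 330·21/(t+21)² = 330t/[(t+21)(21+t)] gives 21(21+t) = t(t+21), so t² = 21×21 = 441.
t* = √441 = 21 min.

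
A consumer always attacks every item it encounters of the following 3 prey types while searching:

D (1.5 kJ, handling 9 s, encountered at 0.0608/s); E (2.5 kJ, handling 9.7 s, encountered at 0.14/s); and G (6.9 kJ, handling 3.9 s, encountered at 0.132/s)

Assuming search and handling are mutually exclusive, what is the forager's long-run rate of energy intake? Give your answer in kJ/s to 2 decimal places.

Energy encountered per unit search time: 0.0608×1.5 + 0.14×2.5 + 0.132×6.9 = 1.352 kJ/s.
Handling time per unit search time: 0.0608×9 + 0.14×9.7 + 0.132×3.9 = 2.42.
Rate = 1.352/(1 + 2.42) = 0.3953 kJ/s.

0.40 kJ/s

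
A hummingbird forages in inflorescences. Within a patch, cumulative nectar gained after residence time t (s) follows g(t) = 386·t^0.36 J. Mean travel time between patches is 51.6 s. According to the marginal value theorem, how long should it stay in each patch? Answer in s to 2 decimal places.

29.02 s

Optimal t* satisfies g'(t*) = g(t*)/(T + t*).
g'(t) = 0.36·386·t^-0.64. Setting 0.36·386·t^-0.64 = 386·t^0.36/(51.6+t) gives 0.36(51.6+t) = t, so 0.64·t = 0.36×51.6.
t* = 0.36×51.6/0.64 = 29.02 s.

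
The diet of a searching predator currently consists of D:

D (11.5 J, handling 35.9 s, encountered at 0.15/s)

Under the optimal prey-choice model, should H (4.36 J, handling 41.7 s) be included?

Current rate: (0.15×11.5)/(1 + 0.15×35.9) = 0.2702 J/s.
Profitability of H: 4.36/41.7 = 0.1046 J/s.
0.1046 < 0.2702, so adding H would lower the average — exclude it.

No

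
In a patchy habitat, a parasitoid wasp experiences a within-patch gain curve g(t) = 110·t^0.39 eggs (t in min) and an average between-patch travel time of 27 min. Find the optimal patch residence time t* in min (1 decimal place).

17.3 min

By the marginal value theorem, leave when the instantaneous gain rate g'(t) equals the habitat-wide average g(t)/(T + t).
g'(t) = 0.39·110·t^-0.61. Setting 0.39·110·t^-0.61 = 110·t^0.39/(27+t) gives 0.39(27+t) = t, so 0.61·t = 0.39×27.
t* = 0.39×27/0.61 = 17.26 min.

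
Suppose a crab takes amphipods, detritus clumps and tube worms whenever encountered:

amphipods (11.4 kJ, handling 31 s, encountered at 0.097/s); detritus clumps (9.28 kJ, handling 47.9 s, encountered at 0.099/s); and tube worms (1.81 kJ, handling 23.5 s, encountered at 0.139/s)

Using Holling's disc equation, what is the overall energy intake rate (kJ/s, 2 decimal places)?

R = Σλ_iE_i / (1 + Σλ_ih_i)
Numerator: 0.097×11.4 + 0.099×9.28 + 0.139×1.81 = 2.276
Denominator: 1 + 0.097×31 + 0.099×47.9 + 0.139×23.5 = 12.02
R = 2.276/12.02 = 0.1894 kJ/s

0.19 kJ/s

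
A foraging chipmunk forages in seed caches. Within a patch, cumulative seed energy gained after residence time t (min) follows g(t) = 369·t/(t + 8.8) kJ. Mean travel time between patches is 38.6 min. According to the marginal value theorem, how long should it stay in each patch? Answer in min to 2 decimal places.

18.43 min

Maximise g(t)/(T+t): set derivative to zero → g'(t)(T+t) = g(t).
g'(t) = 369·8.8/(t + 8.8)². Setting 369·8.8/(t+8.8)² = 369t/[(t+8.8)(38.6+t)] gives 8.8(38.6+t) = t(t+8.8), so t² = 8.8×38.6 = 339.7.
t* = √339.7 = 18.43 min.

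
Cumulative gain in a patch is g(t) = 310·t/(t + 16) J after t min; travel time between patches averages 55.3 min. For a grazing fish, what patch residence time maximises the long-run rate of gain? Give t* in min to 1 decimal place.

Maximise g(t)/(T+t): set derivative to zero → g'(t)(T+t) = g(t).
g'(t) = 310·16/(t + 16)². Setting 310·16/(t+16)² = 310t/[(t+16)(55.3+t)] gives 16(55.3+t) = t(t+16), so t² = 16×55.3 = 884.8.
t* = √884.8 = 29.75 min.

29.7 min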